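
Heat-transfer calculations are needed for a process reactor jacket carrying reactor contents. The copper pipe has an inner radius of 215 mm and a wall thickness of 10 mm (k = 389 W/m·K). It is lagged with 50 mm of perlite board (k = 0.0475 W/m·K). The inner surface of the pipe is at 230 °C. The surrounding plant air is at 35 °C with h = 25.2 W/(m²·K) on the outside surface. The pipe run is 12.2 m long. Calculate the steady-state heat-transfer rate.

Cylindrical conduction, so R = ln(r₂/r₁)/(2πkL) per layer, in series:
R_copper pipe wall = ln(225/215)/(2π×389×12.2) = 1.525×10^-6 K/W
R_perlite board = ln(275/225)/(2π×0.0475×12.2) = 0.05511 K/W
R_outer film = 1/(h_o·2πr_oL) = 1/(25.2×2π×0.275×12.2) = 0.001882 K/W
R_total = 0.057 K/W
Q = ΔT/R_total = 195/0.057

Q ≈ 3420 W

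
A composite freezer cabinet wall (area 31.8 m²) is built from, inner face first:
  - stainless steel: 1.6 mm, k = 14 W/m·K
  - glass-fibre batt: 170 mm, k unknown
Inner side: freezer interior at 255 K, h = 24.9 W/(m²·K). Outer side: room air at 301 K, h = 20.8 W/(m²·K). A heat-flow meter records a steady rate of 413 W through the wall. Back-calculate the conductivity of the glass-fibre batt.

k ≈ 0.0492 W/(m·K)

Series thermal resistances:
R_inner film = 1/(h_i·A) = 1/(24.9×31.8) = 0.001263 K/W
R_stainless steel = L/(kA) = 0.0016/(14×31.8) = 3.594×10^-6 K/W
R_outer film = 1/(h_o·A) = 1/(20.8×31.8) = 0.001512 K/W
Sum of known resistances R_other = 0.002778 K/W
Total R = ΔT/Q = 46/413 = 0.1114 K/W
R_glass-fibre batt = R_total − R_other = 0.1086 K/W
k = L/(R·A) = 0.17/(0.1086×31.8)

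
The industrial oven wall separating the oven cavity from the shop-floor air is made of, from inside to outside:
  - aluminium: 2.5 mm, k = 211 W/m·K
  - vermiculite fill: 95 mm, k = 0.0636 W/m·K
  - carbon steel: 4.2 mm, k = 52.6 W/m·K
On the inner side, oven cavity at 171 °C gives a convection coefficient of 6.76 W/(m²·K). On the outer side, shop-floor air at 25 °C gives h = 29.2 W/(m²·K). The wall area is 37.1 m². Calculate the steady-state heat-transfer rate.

Q ≈ 3230 W

Treating each layer as a thermal resistance in series:
R_inner film = 1/(h_i·A) = 1/(6.76×37.1) = 0.003987 K/W
R_aluminium = L/(kA) = 0.0025/(211×37.1) = 3.194×10^-7 K/W
R_vermiculite fill = L/(kA) = 0.095/(0.0636×37.1) = 0.04026 K/W
R_carbon steel = L/(kA) = 0.0042/(52.6×37.1) = 2.152×10^-6 K/W
R_outer film = 1/(h_o·A) = 1/(29.2×37.1) = 9.231×10^-4 K/W
R_total = 0.04517 K/W
Q = ΔT / R_total = 146 / 0.04517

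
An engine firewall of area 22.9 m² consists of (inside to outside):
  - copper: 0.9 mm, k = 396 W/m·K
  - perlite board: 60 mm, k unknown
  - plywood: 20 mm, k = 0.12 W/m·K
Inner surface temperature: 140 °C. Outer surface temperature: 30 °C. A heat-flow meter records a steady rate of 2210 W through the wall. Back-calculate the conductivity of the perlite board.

k ≈ 0.0617 W/(m·K)

Using the resistance-network approach (series):
R_copper = L/(kA) = 0.0009/(396×22.9) = 9.925×10^-8 K/W
R_plywood = L/(kA) = 0.02/(0.12×22.9) = 0.007278 K/W
Sum of known resistances R_other = 0.007278 K/W
Total R = ΔT/Q = 110/2210 = 0.04977 K/W
R_perlite board = R_total − R_other = 0.0425 K/W
k = L/(R·A) = 0.06/(0.0425×22.9)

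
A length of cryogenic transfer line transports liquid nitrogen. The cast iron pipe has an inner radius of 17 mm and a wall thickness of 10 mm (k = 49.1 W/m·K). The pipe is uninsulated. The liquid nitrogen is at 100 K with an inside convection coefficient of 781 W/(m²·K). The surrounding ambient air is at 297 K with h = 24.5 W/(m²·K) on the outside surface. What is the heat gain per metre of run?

Cylindrical conduction, so R = ln(r₂/r₁)/(2πkL) per layer, in series:
R_inner film = 1/(h_i·2πr₁L) = 1/(781×2π×0.017×1) = 0.01199 K/W
R_cast iron pipe wall = ln(27/17)/(2π×49.1×1) = 0.0015 K/W
R_outer film = 1/(h_o·2πr_oL) = 1/(24.5×2π×0.027×1) = 0.2406 K/W
R_total = 0.2541 K/W
Q = ΔT/R_total = 197/0.2541

q′ ≈ 775 W/m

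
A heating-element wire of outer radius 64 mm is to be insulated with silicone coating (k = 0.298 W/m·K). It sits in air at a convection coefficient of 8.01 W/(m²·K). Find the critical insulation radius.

For a cylinder r_cr = k/h = 0.298/8.01
r_cr = 37.2 mm; since the bare radius (64 mm) is above r_cr, any added insulation will reduce heat loss.

r_cr ≈ 37.2 mm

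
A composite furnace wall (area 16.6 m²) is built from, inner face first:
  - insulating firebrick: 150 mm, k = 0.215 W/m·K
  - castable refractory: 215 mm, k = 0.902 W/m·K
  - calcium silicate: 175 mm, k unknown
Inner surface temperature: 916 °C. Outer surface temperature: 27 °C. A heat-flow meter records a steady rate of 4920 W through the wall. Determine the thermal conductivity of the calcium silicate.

Treating each layer as a thermal resistance in series:
R_insulating firebrick = L/(kA) = 0.15/(0.215×16.6) = 0.04203 K/W
R_castable refractory = L/(kA) = 0.215/(0.902×16.6) = 0.01436 K/W
Sum of known resistances R_other = 0.05639 K/W
Total R = ΔT/Q = 889/4920 = 0.1807 K/W
R_calcium silicate = R_total − R_other = 0.1243 K/W
k = L/(R·A) = 0.175/(0.1243×16.6)

k ≈ 0.0848 W/(m·K)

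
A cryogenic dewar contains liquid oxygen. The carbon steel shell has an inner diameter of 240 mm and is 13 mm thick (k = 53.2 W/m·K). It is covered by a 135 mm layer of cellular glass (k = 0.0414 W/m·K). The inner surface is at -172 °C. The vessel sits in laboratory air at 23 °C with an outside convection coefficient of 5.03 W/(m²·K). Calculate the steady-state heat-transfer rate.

Radial (spherical) resistances in series:
R_carbon steel shell = (1/0.12 − 1/0.133)/(4π×53.2) = 0.001218 K/W
R_cellular glass = (1/0.133 − 1/0.268)/(4π×0.0414) = 7.28 K/W
R_outer film = 1/(h·4πr_o²) = 1/(5.03×4π×0.268²) = 0.2203 K/W
R_total = 7.502 K/W
Q = ΔT/R_total = 195/7.502

Q ≈ 26 W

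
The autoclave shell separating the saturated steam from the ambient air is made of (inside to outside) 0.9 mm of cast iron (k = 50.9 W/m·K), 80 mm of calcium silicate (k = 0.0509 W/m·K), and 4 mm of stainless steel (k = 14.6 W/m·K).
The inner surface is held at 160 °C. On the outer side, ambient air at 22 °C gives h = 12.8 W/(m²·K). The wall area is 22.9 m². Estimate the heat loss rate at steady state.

Q ≈ 1920 W

Using the resistance-network approach (series):
R_cast iron = L/(kA) = 0.0009/(50.9×22.9) = 7.721×10^-7 K/W
R_calcium silicate = L/(kA) = 0.08/(0.0509×22.9) = 0.06863 K/W
R_stainless steel = L/(kA) = 0.004/(14.6×22.9) = 1.196×10^-5 K/W
R_outer film = 1/(h_o·A) = 1/(12.8×22.9) = 0.003412 K/W
R_total = 0.07206 K/W
Q = ΔT / R_total = 138 / 0.07206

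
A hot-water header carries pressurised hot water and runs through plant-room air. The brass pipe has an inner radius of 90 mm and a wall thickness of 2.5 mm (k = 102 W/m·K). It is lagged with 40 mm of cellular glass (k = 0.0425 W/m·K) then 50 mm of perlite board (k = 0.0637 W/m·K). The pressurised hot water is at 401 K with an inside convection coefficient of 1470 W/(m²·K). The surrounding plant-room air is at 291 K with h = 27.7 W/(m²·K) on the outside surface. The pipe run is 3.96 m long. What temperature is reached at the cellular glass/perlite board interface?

T ≈ 333 K

Radial resistances (cylindrical: R_cond = ln(r_o/r_i)/(2πkL), R_conv = 1/(h·2πrL)):
R_inner film = 1/(h_i·2πr₁L) = 1/(1470×2π×0.09×3.96) = 3.038×10^-4 K/W
R_brass pipe wall = ln(92.5/90)/(2π×102×3.96) = 1.08×10^-5 K/W
R_cellular glass = ln(132.5/92.5)/(2π×0.0425×3.96) = 0.3398 K/W
R_perlite board = ln(182.5/132.5)/(2π×0.0637×3.96) = 0.202 K/W
R_outer film = 1/(h_o·2πr_oL) = 1/(27.7×2π×0.1825×3.96) = 0.00795 K/W
R_total = 0.5501 K/W
Q = ΔT/R_total = 110/0.5501
Q = 200 W
T_interface = T_inner − Q·ΣR(inner→interface) = 401 − 200×0.3402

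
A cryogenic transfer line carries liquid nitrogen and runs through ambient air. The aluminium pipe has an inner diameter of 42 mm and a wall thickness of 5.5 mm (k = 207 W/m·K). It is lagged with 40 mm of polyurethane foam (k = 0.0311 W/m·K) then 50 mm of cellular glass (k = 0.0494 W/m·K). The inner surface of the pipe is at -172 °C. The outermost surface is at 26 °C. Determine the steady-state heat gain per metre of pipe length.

Radial resistances (cylindrical: R_cond = ln(r_o/r_i)/(2πkL), R_conv = 1/(h·2πrL)):
R_aluminium pipe wall = ln(26.5/21)/(2π×207×1) = 1.789×10^-4 K/W
R_polyurethane foam = ln(66.5/26.5)/(2π×0.0311×1) = 4.708 K/W
R_cellular glass = ln(116.5/66.5)/(2π×0.0494×1) = 1.806 K/W
R_total = 6.515 K/W
Q = ΔT/R_total = 198/6.515

q′ ≈ 30.4 W/m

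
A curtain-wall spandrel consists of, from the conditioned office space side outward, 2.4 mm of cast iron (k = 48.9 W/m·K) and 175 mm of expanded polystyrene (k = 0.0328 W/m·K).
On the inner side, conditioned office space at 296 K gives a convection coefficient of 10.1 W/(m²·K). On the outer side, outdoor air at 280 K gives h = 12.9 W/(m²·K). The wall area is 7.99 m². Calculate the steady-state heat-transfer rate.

Q ≈ 23.2 W

Using the resistance-network approach (series):
R_inner film = 1/(h_i·A) = 1/(10.1×7.99) = 0.01239 K/W
R_cast iron = L/(kA) = 0.0024/(48.9×7.99) = 6.143×10^-6 K/W
R_expanded polystyrene = L/(kA) = 0.175/(0.0328×7.99) = 0.6678 K/W
R_outer film = 1/(h_o·A) = 1/(12.9×7.99) = 0.009702 K/W
R_total = 0.6899 K/W
Q = ΔT / R_total = 16 / 0.6899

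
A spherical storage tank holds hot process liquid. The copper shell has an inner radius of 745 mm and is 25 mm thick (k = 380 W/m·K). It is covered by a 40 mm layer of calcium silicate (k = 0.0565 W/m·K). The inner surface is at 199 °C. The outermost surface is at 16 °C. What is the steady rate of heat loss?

Spherical conduction: R = (1/r_in − 1/r_out)/(4πk) per layer; series-sum.
R_copper shell = (1/0.745 − 1/0.77)/(4π×380) = 9.126×10^-6 K/W
R_calcium silicate = (1/0.77 − 1/0.81)/(4π×0.0565) = 0.09033 K/W
R_total = 0.09034 K/W
Q = ΔT/R_total = 183/0.09034

Q ≈ 2030 W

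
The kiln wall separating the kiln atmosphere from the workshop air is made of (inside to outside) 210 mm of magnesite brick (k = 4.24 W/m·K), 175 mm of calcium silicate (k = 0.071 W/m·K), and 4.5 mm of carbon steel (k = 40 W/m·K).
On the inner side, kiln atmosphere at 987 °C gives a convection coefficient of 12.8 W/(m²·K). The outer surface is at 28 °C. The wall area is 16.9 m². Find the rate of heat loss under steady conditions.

Q ≈ 6250 W

Using the resistance-network approach (series):
R_inner film = 1/(h_i·A) = 1/(12.8×16.9) = 0.004623 K/W
R_magnesite brick = L/(kA) = 0.21/(4.24×16.9) = 0.002931 K/W
R_calcium silicate = L/(kA) = 0.175/(0.071×16.9) = 0.1458 K/W
R_carbon steel = L/(kA) = 0.0045/(40×16.9) = 6.657×10^-6 K/W
R_total = 0.1534 K/W
Q = ΔT / R_total = 959 / 0.1534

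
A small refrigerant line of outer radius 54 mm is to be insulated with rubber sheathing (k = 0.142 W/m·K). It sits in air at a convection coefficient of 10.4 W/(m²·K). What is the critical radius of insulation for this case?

For a cylinder r_cr = k/h = 0.142/10.4
r_cr = 13.7 mm; since the bare radius (54 mm) is above r_cr, any added insulation will reduce heat loss.

r_cr ≈ 13.7 mm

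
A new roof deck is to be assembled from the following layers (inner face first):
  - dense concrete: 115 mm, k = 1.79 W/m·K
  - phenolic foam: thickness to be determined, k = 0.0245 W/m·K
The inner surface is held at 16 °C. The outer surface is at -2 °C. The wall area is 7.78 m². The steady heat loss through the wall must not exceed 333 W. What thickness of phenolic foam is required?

Treating each layer as a thermal resistance in series:
R_dense concrete = L/(kA) = 0.115/(1.79×7.78) = 0.008258 K/W
Sum of the known resistances R_other = 0.008258 K/W
Required total resistance R_tot = ΔT/Q_allow = 18/333 = 0.05405 K/W
R_phenolic foam = R_tot − R_other = 0.0458 K/W
L = R·k·A = 0.0458×0.0245×7.78

L ≈ 8.73 mm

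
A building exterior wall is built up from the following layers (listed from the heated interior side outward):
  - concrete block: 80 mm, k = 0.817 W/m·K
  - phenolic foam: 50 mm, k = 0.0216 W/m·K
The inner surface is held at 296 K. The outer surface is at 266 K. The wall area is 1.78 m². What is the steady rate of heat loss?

Q ≈ 22.1 W

Treating each layer as a thermal resistance in series:
R_concrete block = L/(kA) = 0.08/(0.817×1.78) = 0.05501 K/W
R_phenolic foam = L/(kA) = 0.05/(0.0216×1.78) = 1.3 K/W
R_total = 1.355 K/W
Q = ΔT / R_total = 30 / 1.355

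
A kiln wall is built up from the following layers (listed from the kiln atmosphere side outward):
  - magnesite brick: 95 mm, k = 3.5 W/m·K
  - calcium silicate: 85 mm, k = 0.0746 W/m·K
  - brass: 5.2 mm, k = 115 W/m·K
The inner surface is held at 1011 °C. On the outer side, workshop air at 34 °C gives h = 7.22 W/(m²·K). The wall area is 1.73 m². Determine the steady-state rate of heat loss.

Q ≈ 1300 W

Using the resistance-network approach (series):
R_magnesite brick = L/(kA) = 0.095/(3.5×1.73) = 0.01569 K/W
R_calcium silicate = L/(kA) = 0.085/(0.0746×1.73) = 0.6586 K/W
R_brass = L/(kA) = 0.0052/(115×1.73) = 2.614×10^-5 K/W
R_outer film = 1/(h_o·A) = 1/(7.22×1.73) = 0.08006 K/W
R_total = 0.7544 K/W
Q = ΔT / R_total = 977 / 0.7544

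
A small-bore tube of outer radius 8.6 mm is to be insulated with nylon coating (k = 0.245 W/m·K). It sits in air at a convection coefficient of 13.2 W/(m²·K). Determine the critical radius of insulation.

For a cylinder r_cr = k/h = 0.245/13.2
r_cr = 18.6 mm; since the bare radius (8.6 mm) is below r_cr, adding a thin layer of insulation will *increase* heat loss.

r_cr ≈ 18.6 mm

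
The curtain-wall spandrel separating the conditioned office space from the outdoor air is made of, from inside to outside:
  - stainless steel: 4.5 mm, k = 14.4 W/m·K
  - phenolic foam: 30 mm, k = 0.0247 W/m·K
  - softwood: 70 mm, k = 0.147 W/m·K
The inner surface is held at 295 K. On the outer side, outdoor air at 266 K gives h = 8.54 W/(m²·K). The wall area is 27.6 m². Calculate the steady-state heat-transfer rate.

Treating each layer as a thermal resistance in series:
R_stainless steel = L/(kA) = 0.0045/(14.4×27.6) = 1.132×10^-5 K/W
R_phenolic foam = L/(kA) = 0.03/(0.0247×27.6) = 0.04401 K/W
R_softwood = L/(kA) = 0.07/(0.147×27.6) = 0.01725 K/W
R_outer film = 1/(h_o·A) = 1/(8.54×27.6) = 0.004243 K/W
R_total = 0.06551 K/W
Q = ΔT / R_total = 29 / 0.06551

Q ≈ 443 W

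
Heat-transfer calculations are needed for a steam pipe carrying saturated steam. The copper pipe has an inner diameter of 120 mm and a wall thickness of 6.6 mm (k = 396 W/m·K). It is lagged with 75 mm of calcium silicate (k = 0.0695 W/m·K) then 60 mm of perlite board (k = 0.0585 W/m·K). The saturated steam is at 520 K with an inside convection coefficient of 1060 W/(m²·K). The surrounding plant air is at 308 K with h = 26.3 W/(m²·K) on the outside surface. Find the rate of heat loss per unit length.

q′ ≈ 77.9 W/m

For a radial system each layer contributes R = ln(r_out/r_in)/(2πkL); films add R = 1/(hA).
R_inner film = 1/(h_i·2πr₁L) = 1/(1060×2π×0.06×1) = 0.002502 K/W
R_copper pipe wall = ln(66.6/60)/(2π×396×1) = 4.194×10^-5 K/W
R_calcium silicate = ln(141.6/66.6)/(2π×0.0695×1) = 1.727 K/W
R_perlite board = ln(201.6/141.6)/(2π×0.0585×1) = 0.9611 K/W
R_outer film = 1/(h_o·2πr_oL) = 1/(26.3×2π×0.2016×1) = 0.03002 K/W
R_total = 2.721 K/W
Q = ΔT/R_total = 212/2.721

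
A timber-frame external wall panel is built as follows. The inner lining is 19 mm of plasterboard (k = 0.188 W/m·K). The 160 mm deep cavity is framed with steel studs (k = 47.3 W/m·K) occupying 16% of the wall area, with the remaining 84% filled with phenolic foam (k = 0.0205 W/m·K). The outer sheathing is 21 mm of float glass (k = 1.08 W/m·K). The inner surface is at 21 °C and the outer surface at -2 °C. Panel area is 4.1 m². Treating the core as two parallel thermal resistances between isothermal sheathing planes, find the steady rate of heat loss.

Sheathing layers in series; stud and cavity paths in parallel between them.
R_inner = 0.019/(0.188×4.1) = 0.02465 K/W
R_stud  = 0.16/(47.3×0.16×4.1) = 0.005156 K/W
R_cav   = 0.16/(0.0205×0.84×4.1) = 2.266 K/W
1/R_core = 1/R_stud + 1/R_cav → R_core = 0.005145 K/W
R_outer = 0.021/(1.08×4.1) = 0.004743 K/W
R_total = 0.03454 K/W
Q = ΔT/R_total = 23/0.03454

Q ≈ 666 W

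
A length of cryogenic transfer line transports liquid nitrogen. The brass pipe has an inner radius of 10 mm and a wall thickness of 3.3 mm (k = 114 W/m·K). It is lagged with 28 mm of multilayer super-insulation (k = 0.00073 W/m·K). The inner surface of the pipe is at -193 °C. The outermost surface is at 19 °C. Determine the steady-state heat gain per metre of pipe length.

Radial resistances (cylindrical: R_cond = ln(r_o/r_i)/(2πkL), R_conv = 1/(h·2πrL)):
R_brass pipe wall = ln(13.3/10)/(2π×114×1) = 3.981×10^-4 K/W
R_multilayer super-insulation = ln(41.3/13.3)/(2π×0.00073×1) = 247 K/W
R_total = 247 K/W
Q = ΔT/R_total = 212/247

q′ ≈ 0.858 W/m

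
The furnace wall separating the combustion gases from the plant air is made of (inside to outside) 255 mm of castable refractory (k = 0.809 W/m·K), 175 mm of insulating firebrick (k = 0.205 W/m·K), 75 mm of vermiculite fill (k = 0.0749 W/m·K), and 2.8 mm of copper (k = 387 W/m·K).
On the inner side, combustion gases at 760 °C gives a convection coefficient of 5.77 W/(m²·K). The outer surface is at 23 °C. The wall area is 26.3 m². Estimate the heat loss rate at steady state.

Q ≈ 8270 W

Thermal resistances in series:
R_inner film = 1/(h_i·A) = 1/(5.77×26.3) = 0.00659 K/W
R_castable refractory = L/(kA) = 0.255/(0.809×26.3) = 0.01198 K/W
R_insulating firebrick = L/(kA) = 0.175/(0.205×26.3) = 0.03246 K/W
R_vermiculite fill = L/(kA) = 0.075/(0.0749×26.3) = 0.03807 K/W
R_copper = L/(kA) = 0.0028/(387×26.3) = 2.751×10^-7 K/W
R_total = 0.08911 K/W
Q = ΔT / R_total = 737 / 0.08911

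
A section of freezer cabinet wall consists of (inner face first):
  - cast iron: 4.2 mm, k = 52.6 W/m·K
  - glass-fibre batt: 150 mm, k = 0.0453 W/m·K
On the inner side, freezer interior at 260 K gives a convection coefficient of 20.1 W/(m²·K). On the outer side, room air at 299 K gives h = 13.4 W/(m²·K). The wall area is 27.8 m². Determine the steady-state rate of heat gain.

Q ≈ 316 W

Thermal resistances in series:
R_inner film = 1/(h_i·A) = 1/(20.1×27.8) = 0.00179 K/W
R_cast iron = L/(kA) = 0.0042/(52.6×27.8) = 2.872×10^-6 K/W
R_glass-fibre batt = L/(kA) = 0.15/(0.0453×27.8) = 0.1191 K/W
R_outer film = 1/(h_o·A) = 1/(13.4×27.8) = 0.002684 K/W
R_total = 0.1236 K/W
Q = ΔT / R_total = 39 / 0.1236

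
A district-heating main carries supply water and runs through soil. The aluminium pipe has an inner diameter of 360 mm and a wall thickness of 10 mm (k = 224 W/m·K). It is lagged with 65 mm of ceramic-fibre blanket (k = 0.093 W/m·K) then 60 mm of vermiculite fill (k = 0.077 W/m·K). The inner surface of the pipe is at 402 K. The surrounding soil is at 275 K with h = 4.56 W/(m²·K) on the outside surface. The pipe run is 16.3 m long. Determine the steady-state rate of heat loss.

Radial resistances (cylindrical: R_cond = ln(r_o/r_i)/(2πkL), R_conv = 1/(h·2πrL)):
R_aluminium pipe wall = ln(190/180)/(2π×224×16.3) = 2.357×10^-6 K/W
R_ceramic-fibre blanket = ln(255/190)/(2π×0.093×16.3) = 0.03089 K/W
R_vermiculite fill = ln(315/255)/(2π×0.077×16.3) = 0.0268 K/W
R_outer film = 1/(h_o·2πr_oL) = 1/(4.56×2π×0.315×16.3) = 0.006798 K/W
R_total = 0.06449 K/W
Q = ΔT/R_total = 127/0.06449

Q ≈ 1970 W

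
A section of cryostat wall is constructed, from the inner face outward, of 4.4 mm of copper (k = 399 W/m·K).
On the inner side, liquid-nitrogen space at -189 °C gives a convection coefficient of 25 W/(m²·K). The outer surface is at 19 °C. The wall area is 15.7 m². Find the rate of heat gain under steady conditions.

Q ≈ 81600 W

Treating each layer as a thermal resistance in series:
R_inner film = 1/(h_i·A) = 1/(25×15.7) = 0.002548 K/W
R_copper = L/(kA) = 0.0044/(399×15.7) = 7.024×10^-7 K/W
R_total = 0.002548 K/W
Q = ΔT / R_total = 208 / 0.002548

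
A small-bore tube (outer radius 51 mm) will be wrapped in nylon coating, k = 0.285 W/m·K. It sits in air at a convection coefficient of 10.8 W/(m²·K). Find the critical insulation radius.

r_cr ≈ 26.4 mm

For a cylinder r_cr = k/h = 0.285/10.8
r_cr = 26.4 mm; since the bare radius (51 mm) is above r_cr, any added insulation will reduce heat loss.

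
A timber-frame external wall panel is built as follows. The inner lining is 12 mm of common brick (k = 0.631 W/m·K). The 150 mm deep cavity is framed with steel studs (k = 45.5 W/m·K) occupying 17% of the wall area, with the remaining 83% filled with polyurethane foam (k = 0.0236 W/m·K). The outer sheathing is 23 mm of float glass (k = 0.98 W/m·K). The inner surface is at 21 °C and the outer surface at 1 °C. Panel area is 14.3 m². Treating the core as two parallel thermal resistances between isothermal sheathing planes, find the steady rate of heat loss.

Q ≈ 4630 W

Sheathing layers in series; stud and cavity paths in parallel between them.
R_inner = 0.012/(0.631×14.3) = 0.00133 K/W
R_stud  = 0.15/(45.5×0.17×14.3) = 0.001356 K/W
R_cav   = 0.15/(0.0236×0.83×14.3) = 0.5355 K/W
1/R_core = 1/R_stud + 1/R_cav → R_core = 0.001353 K/W
R_outer = 0.023/(0.98×14.3) = 0.001641 K/W
R_total = 0.004324 K/W
Q = ΔT/R_total = 20/0.004324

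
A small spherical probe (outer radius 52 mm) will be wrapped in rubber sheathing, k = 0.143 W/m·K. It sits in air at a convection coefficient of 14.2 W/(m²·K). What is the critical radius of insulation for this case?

r_cr ≈ 20.1 mm

For a sphere r_cr = 2k/h = 2×0.143/14.2
r_cr = 20.1 mm; since the bare radius (52 mm) is above r_cr, any added insulation will reduce heat loss.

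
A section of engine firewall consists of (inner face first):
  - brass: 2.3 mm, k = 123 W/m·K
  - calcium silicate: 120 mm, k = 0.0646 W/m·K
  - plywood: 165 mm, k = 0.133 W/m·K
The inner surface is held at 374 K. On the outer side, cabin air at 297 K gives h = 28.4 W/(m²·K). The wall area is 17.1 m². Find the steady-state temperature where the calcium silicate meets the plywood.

T ≈ 328 K

Thermal resistances in series:
R_brass = L/(kA) = 0.0023/(123×17.1) = 1.094×10^-6 K/W
R_calcium silicate = L/(kA) = 0.12/(0.0646×17.1) = 0.1086 K/W
R_plywood = L/(kA) = 0.165/(0.133×17.1) = 0.07255 K/W
R_outer film = 1/(h_o·A) = 1/(28.4×17.1) = 0.002059 K/W
R_total = 0.1832 K/W;  Q = ΔT/R_total = 77/0.1832 = 420.2 W
T_interface = T_inner − Q·ΣR(inner→interface) = 374 − 420×0.1086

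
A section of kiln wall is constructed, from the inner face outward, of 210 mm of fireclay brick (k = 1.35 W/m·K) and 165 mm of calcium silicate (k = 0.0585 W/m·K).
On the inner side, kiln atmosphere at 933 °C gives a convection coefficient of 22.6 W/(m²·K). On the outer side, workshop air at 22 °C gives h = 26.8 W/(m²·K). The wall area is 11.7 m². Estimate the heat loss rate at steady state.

Series thermal resistances:
R_inner film = 1/(h_i·A) = 1/(22.6×11.7) = 0.003782 K/W
R_fireclay brick = L/(kA) = 0.21/(1.35×11.7) = 0.0133 K/W
R_calcium silicate = L/(kA) = 0.165/(0.0585×11.7) = 0.2411 K/W
R_outer film = 1/(h_o·A) = 1/(26.8×11.7) = 0.003189 K/W
R_total = 0.2613 K/W
Q = ΔT / R_total = 911 / 0.2613

Q ≈ 3490 W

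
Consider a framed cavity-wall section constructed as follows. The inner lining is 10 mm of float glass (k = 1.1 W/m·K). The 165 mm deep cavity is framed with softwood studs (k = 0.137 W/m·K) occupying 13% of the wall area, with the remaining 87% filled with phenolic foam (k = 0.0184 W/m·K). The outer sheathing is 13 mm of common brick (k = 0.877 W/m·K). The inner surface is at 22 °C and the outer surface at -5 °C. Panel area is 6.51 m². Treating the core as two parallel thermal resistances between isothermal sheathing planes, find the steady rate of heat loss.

Sheathing layers in series; stud and cavity paths in parallel between them.
R_inner = 0.01/(1.1×6.51) = 0.001396 K/W
R_stud  = 0.165/(0.137×0.13×6.51) = 1.423 K/W
R_cav   = 0.165/(0.0184×0.87×6.51) = 1.583 K/W
1/R_core = 1/R_stud + 1/R_cav → R_core = 0.7495 K/W
R_outer = 0.013/(0.877×6.51) = 0.002277 K/W
R_total = 0.7531 K/W
Q = ΔT/R_total = 27/0.7531

Q ≈ 35.8 W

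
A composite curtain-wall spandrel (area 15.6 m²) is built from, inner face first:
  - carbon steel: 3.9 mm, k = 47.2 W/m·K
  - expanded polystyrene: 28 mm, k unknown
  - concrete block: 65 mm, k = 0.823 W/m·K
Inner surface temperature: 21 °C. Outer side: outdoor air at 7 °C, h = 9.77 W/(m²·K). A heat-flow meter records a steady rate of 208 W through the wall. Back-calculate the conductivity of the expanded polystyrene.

Using the resistance-network approach (series):
R_carbon steel = L/(kA) = 0.0039/(47.2×15.6) = 5.297×10^-6 K/W
R_concrete block = L/(kA) = 0.065/(0.823×15.6) = 0.005063 K/W
R_outer film = 1/(h_o·A) = 1/(9.77×15.6) = 0.006561 K/W
Sum of known resistances R_other = 0.01163 K/W
Total R = ΔT/Q = 14/208 = 0.06731 K/W
R_expanded polystyrene = R_total − R_other = 0.05568 K/W
k = L/(R·A) = 0.028/(0.05568×15.6)

k ≈ 0.0322 W/(m·K)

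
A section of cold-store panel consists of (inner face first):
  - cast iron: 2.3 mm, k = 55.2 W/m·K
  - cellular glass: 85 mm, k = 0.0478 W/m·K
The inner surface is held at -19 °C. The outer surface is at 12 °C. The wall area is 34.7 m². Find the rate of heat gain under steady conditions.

Treating each layer as a thermal resistance in series:
R_cast iron = L/(kA) = 0.0023/(55.2×34.7) = 1.201×10^-6 K/W
R_cellular glass = L/(kA) = 0.085/(0.0478×34.7) = 0.05125 K/W
R_total = 0.05125 K/W
Q = ΔT / R_total = 31 / 0.05125

Q ≈ 605 W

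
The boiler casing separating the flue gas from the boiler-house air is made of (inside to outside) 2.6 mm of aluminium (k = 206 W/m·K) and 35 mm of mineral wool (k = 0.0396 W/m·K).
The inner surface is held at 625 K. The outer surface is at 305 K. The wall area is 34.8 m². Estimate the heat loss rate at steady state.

Using the resistance-network approach (series):
R_aluminium = L/(kA) = 0.0026/(206×34.8) = 3.627×10^-7 K/W
R_mineral wool = L/(kA) = 0.035/(0.0396×34.8) = 0.0254 K/W
R_total = 0.0254 K/W
Q = ΔT / R_total = 320 / 0.0254

Q ≈ 12600 W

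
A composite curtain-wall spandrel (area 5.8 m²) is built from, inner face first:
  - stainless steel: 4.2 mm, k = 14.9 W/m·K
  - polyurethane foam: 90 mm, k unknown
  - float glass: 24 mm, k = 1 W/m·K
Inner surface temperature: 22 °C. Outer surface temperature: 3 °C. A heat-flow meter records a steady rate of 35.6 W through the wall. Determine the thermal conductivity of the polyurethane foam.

k ≈ 0.0293 W/(m·K)

Model the wall as resistances in series:
R_stainless steel = L/(kA) = 0.0042/(14.9×5.8) = 4.86×10^-5 K/W
R_float glass = L/(kA) = 0.024/(1×5.8) = 0.004138 K/W
Sum of known resistances R_other = 0.004187 K/W
Total R = ΔT/Q = 19/35.6 = 0.5337 K/W
R_polyurethane foam = R_total − R_other = 0.5295 K/W
k = L/(R·A) = 0.09/(0.5295×5.8)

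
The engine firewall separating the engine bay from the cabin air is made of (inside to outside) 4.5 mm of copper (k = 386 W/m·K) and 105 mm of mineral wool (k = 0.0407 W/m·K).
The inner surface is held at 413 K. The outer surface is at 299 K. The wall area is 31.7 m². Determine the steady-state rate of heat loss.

Q ≈ 1400 W

Treating each layer as a thermal resistance in series:
R_copper = L/(kA) = 0.0045/(386×31.7) = 3.678×10^-7 K/W
R_mineral wool = L/(kA) = 0.105/(0.0407×31.7) = 0.08138 K/W
R_total = 0.08138 K/W
Q = ΔT / R_total = 114 / 0.08138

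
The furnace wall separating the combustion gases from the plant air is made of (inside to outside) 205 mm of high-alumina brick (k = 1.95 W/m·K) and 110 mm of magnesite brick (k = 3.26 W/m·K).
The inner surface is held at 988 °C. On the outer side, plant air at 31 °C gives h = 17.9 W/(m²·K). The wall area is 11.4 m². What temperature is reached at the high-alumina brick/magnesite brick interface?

T ≈ 471 °C

Using the resistance-network approach (series):
R_high-alumina brick = L/(kA) = 0.205/(1.95×11.4) = 0.009222 K/W
R_magnesite brick = L/(kA) = 0.11/(3.26×11.4) = 0.00296 K/W
R_outer film = 1/(h_o·A) = 1/(17.9×11.4) = 0.004901 K/W
R_total = 0.01708 K/W;  Q = ΔT/R_total = 957/0.01708 = 56020 W
T_interface = T_inner − Q·ΣR(inner→interface) = 988 − 56000×0.009222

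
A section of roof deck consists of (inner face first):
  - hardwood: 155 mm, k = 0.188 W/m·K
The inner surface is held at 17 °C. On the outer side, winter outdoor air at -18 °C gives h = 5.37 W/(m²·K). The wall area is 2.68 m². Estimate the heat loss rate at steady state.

Q ≈ 92.8 W

Thermal resistances in series:
R_hardwood = L/(kA) = 0.155/(0.188×2.68) = 0.3076 K/W
R_outer film = 1/(h_o·A) = 1/(5.37×2.68) = 0.06948 K/W
R_total = 0.3771 K/W
Q = ΔT / R_total = 35 / 0.3771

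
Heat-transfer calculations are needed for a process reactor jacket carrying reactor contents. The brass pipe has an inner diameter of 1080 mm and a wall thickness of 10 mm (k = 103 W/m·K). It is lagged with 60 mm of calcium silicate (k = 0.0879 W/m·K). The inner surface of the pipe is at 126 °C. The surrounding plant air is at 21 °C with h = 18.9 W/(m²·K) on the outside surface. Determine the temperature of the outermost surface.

T ≈ 28.2 °C

For a radial system each layer contributes R = ln(r_out/r_in)/(2πkL); films add R = 1/(hA).
R_brass pipe wall = ln(550/540)/(2π×103×1) = 2.835×10^-5 K/W
R_calcium silicate = ln(610/550)/(2π×0.0879×1) = 0.1875 K/W
R_outer film = 1/(h_o·2πr_oL) = 1/(18.9×2π×0.61×1) = 0.0138 K/W
R_total = 0.2013 K/W
Q = ΔT/R_total = 105/0.2013
Q = 522 W/m
T_interface = T_inner − Q·ΣR(inner→interface) = 126 − 522×0.1875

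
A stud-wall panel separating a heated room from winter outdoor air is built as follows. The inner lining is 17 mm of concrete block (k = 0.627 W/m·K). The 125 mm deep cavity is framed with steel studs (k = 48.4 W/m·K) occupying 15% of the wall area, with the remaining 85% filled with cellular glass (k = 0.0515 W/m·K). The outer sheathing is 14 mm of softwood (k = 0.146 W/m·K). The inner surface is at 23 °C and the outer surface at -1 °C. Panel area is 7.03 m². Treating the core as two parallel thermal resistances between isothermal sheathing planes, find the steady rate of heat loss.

Q ≈ 1200 W

Sheathing layers in series; stud and cavity paths in parallel between them.
R_inner = 0.017/(0.627×7.03) = 0.003857 K/W
R_stud  = 0.125/(48.4×0.15×7.03) = 0.002449 K/W
R_cav   = 0.125/(0.0515×0.85×7.03) = 0.4062 K/W
1/R_core = 1/R_stud + 1/R_cav → R_core = 0.002434 K/W
R_outer = 0.014/(0.146×7.03) = 0.01364 K/W
R_total = 0.01993 K/W
Q = ΔT/R_total = 24/0.01993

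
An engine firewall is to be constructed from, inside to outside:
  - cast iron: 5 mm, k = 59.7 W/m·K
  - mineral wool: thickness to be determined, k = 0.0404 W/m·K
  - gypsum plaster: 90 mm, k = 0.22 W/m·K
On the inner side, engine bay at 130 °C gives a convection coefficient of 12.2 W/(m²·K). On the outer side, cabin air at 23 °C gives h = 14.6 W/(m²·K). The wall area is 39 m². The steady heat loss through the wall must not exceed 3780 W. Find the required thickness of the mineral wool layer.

L ≈ 22 mm

Using the resistance-network approach (series):
R_inner film = 1/(h_i·A) = 1/(12.2×39) = 0.002102 K/W
R_cast iron = L/(kA) = 0.005/(59.7×39) = 2.147×10^-6 K/W
R_gypsum plaster = L/(kA) = 0.09/(0.22×39) = 0.01049 K/W
R_outer film = 1/(h_o·A) = 1/(14.6×39) = 0.001756 K/W
Sum of the known resistances R_other = 0.01435 K/W
Required total resistance R_tot = ΔT/Q_allow = 107/3780 = 0.02831 K/W
R_mineral wool = R_tot − R_other = 0.01396 K/W
L = R·k·A = 0.01396×0.0404×39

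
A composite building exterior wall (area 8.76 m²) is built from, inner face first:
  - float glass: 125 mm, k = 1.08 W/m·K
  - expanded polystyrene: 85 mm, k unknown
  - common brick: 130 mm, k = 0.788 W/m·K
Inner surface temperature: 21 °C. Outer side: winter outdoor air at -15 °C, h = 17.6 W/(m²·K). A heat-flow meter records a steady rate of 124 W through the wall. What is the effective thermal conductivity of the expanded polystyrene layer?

k ≈ 0.0385 W/(m·K)

Using the resistance-network approach (series):
R_float glass = L/(kA) = 0.125/(1.08×8.76) = 0.01321 K/W
R_common brick = L/(kA) = 0.13/(0.788×8.76) = 0.01883 K/W
R_outer film = 1/(h_o·A) = 1/(17.6×8.76) = 0.006486 K/W
Sum of known resistances R_other = 0.03853 K/W
Total R = ΔT/Q = 36/124 = 0.2903 K/W
R_expanded polystyrene = R_total − R_other = 0.2518 K/W
k = L/(R·A) = 0.085/(0.2518×8.76)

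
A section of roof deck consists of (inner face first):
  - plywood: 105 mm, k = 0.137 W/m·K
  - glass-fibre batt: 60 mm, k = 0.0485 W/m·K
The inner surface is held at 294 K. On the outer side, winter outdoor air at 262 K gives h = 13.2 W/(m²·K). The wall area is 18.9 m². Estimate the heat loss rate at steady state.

Q ≈ 291 W

Treating each layer as a thermal resistance in series:
R_plywood = L/(kA) = 0.105/(0.137×18.9) = 0.04055 K/W
R_glass-fibre batt = L/(kA) = 0.06/(0.0485×18.9) = 0.06546 K/W
R_outer film = 1/(h_o·A) = 1/(13.2×18.9) = 0.004008 K/W
R_total = 0.11 K/W
Q = ΔT / R_total = 32 / 0.11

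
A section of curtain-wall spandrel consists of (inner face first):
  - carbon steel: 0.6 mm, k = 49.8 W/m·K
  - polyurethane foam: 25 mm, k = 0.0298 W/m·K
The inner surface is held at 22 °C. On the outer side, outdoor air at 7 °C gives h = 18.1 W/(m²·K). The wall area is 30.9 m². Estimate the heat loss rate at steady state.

Q ≈ 518 W

Treating each layer as a thermal resistance in series:
R_carbon steel = L/(kA) = 0.0006/(49.8×30.9) = 3.899×10^-7 K/W
R_polyurethane foam = L/(kA) = 0.025/(0.0298×30.9) = 0.02715 K/W
R_outer film = 1/(h_o·A) = 1/(18.1×30.9) = 0.001788 K/W
R_total = 0.02894 K/W
Q = ΔT / R_total = 15 / 0.02894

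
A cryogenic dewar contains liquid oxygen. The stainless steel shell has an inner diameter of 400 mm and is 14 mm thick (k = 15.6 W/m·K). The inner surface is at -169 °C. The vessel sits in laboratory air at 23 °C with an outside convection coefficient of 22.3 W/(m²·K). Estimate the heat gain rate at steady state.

Radial (spherical) resistances in series:
R_stainless steel shell = (1/0.2 − 1/0.214)/(4π×15.6) = 0.001669 K/W
R_outer film = 1/(h·4πr_o²) = 1/(22.3×4π×0.214²) = 0.07792 K/W
R_total = 0.07959 K/W
Q = ΔT/R_total = 192/0.07959

Q ≈ 2410 W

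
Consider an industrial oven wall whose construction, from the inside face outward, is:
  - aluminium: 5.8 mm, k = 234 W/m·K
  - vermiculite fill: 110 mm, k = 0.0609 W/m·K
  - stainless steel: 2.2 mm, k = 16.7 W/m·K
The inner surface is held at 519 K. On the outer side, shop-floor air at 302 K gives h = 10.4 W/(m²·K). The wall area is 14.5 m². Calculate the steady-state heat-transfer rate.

Q ≈ 1650 W

Model the wall as resistances in series:
R_aluminium = L/(kA) = 0.0058/(234×14.5) = 1.709×10^-6 K/W
R_vermiculite fill = L/(kA) = 0.11/(0.0609×14.5) = 0.1246 K/W
R_stainless steel = L/(kA) = 0.0022/(16.7×14.5) = 9.085×10^-6 K/W
R_outer film = 1/(h_o·A) = 1/(10.4×14.5) = 0.006631 K/W
R_total = 0.1312 K/W
Q = ΔT / R_total = 217 / 0.1312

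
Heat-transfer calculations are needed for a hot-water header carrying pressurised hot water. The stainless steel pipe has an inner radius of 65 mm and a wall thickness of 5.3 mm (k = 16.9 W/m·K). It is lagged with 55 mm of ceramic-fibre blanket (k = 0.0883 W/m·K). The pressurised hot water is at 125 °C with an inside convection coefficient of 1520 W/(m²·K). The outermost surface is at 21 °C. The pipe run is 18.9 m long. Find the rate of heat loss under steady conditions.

For a radial system each layer contributes R = ln(r_out/r_in)/(2πkL); films add R = 1/(hA).
R_inner film = 1/(h_i·2πr₁L) = 1/(1520×2π×0.065×18.9) = 8.523×10^-5 K/W
R_stainless steel pipe wall = ln(70.3/65)/(2π×16.9×18.9) = 3.906×10^-5 K/W
R_ceramic-fibre blanket = ln(125.3/70.3)/(2π×0.0883×18.9) = 0.05512 K/W
R_total = 0.05524 K/W
Q = ΔT/R_total = 104/0.05524

Q ≈ 1880 W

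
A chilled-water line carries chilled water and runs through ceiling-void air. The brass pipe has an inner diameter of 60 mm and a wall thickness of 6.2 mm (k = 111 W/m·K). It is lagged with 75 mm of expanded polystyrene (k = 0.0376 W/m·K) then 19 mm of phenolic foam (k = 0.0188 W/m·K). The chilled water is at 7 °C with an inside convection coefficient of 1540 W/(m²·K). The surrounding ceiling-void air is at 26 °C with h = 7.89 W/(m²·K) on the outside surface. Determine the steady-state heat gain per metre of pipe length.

For a radial system each layer contributes R = ln(r_out/r_in)/(2πkL); films add R = 1/(hA).
R_inner film = 1/(h_i·2πr₁L) = 1/(1540×2π×0.03×1) = 0.003445 K/W
R_brass pipe wall = ln(36.2/30)/(2π×111×1) = 2.694×10^-4 K/W
R_expanded polystyrene = ln(111.2/36.2)/(2π×0.0376×1) = 4.75 K/W
R_phenolic foam = ln(130.2/111.2)/(2π×0.0188×1) = 1.335 K/W
R_outer film = 1/(h_o·2πr_oL) = 1/(7.89×2π×0.1302×1) = 0.1549 K/W
R_total = 6.244 K/W
Q = ΔT/R_total = 19/6.244

q′ ≈ 3.04 W/m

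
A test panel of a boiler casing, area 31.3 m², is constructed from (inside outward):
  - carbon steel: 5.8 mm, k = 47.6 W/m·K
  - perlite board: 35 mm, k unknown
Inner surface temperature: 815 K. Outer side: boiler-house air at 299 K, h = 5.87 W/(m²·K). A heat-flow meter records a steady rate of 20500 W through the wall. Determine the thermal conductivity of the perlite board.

k ≈ 0.0567 W/(m·K)

Model the wall as resistances in series:
R_carbon steel = L/(kA) = 0.0058/(47.6×31.3) = 3.893×10^-6 K/W
R_outer film = 1/(h_o·A) = 1/(5.87×31.3) = 0.005443 K/W
Sum of known resistances R_other = 0.005447 K/W
Total R = ΔT/Q = 516/20500 = 0.02517 K/W
R_perlite board = R_total − R_other = 0.01972 K/W
k = L/(R·A) = 0.035/(0.01972×31.3)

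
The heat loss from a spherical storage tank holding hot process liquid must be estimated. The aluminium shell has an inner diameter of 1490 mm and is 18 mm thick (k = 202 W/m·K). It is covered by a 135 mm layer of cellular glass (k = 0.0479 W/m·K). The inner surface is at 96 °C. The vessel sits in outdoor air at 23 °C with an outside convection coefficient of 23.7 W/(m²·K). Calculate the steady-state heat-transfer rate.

Spherical conduction: R = (1/r_in − 1/r_out)/(4πk) per layer; series-sum.
R_aluminium shell = (1/0.745 − 1/0.763)/(4π×202) = 1.247×10^-5 K/W
R_cellular glass = (1/0.763 − 1/0.898)/(4π×0.0479) = 0.3273 K/W
R_outer film = 1/(h·4πr_o²) = 1/(23.7×4π×0.898²) = 0.004164 K/W
R_total = 0.3315 K/W
Q = ΔT/R_total = 73/0.3315

Q ≈ 220 W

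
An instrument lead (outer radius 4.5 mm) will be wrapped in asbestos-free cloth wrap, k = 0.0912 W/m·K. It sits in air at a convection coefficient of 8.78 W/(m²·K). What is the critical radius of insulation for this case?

r_cr ≈ 10.4 mm

For a cylinder r_cr = k/h = 0.0912/8.78
r_cr = 10.4 mm; since the bare radius (4.5 mm) is below r_cr, adding a thin layer of insulation will *increase* heat loss.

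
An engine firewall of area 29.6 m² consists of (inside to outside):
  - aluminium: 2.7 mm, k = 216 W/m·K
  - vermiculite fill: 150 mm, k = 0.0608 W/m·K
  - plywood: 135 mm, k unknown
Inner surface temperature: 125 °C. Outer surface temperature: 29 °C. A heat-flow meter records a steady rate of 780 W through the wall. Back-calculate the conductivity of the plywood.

k ≈ 0.115 W/(m·K)

Series thermal resistances:
R_aluminium = L/(kA) = 0.0027/(216×29.6) = 4.223×10^-7 K/W
R_vermiculite fill = L/(kA) = 0.15/(0.0608×29.6) = 0.08335 K/W
Sum of known resistances R_other = 0.08335 K/W
Total R = ΔT/Q = 96/780 = 0.1231 K/W
R_plywood = R_total − R_other = 0.03973 K/W
k = L/(R·A) = 0.135/(0.03973×29.6)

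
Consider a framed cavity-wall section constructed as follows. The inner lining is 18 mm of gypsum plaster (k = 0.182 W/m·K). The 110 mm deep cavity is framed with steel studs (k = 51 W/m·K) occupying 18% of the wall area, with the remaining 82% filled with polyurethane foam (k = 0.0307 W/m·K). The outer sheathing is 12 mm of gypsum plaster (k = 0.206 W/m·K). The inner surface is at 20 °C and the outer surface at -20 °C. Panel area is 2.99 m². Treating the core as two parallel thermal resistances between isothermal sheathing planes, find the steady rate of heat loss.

Q ≈ 707 W

Sheathing layers in series; stud and cavity paths in parallel between them.
R_inner = 0.018/(0.182×2.99) = 0.03308 K/W
R_stud  = 0.11/(51×0.18×2.99) = 0.004008 K/W
R_cav   = 0.11/(0.0307×0.82×2.99) = 1.461 K/W
1/R_core = 1/R_stud + 1/R_cav → R_core = 0.003997 K/W
R_outer = 0.012/(0.206×2.99) = 0.01948 K/W
R_total = 0.05656 K/W
Q = ΔT/R_total = 40/0.05656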